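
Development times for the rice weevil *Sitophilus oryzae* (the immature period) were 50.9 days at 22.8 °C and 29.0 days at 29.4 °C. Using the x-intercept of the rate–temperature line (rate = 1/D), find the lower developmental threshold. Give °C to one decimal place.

14.1 °C

Equal thermal constants: D₁(T₁ − T_b) = D₂(T₂ − T_b).
50.9·(22.8 − T_b) = 29.0·(29.4 − T_b)
T_b = (50.9·22.8 − 29.0·29.4) / (50.9 − 29.0) = 307.92 / 21.9 = 14.060 °C ≈ 14.1 °C.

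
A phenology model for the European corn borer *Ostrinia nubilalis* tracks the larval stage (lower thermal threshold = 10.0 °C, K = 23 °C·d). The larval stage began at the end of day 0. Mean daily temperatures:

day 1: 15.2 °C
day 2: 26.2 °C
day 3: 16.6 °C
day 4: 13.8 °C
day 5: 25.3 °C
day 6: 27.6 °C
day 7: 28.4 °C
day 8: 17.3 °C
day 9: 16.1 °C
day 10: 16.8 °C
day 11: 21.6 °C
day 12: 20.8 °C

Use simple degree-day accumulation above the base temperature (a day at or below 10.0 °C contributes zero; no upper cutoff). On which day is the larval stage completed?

day 3

Daily DD above 10.0 °C: 5.2, 16.2, 6.6, 3.8, 15.3, 17.6, 18.4, 7.3, 6.1, 6.8, 11.6, 10.8.
Cumulative: 5.2, 21.4, 28.0, 31.8, 47.1, 64.7, 83.1, 90.4, 96.5, 103.3, 114.9, 125.7.
The total first reaches 23 DD on day 3.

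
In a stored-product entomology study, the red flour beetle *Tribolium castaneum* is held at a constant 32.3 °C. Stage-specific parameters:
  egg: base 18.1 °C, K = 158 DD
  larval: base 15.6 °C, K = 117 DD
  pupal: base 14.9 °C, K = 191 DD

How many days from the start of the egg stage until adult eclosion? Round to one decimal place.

29.1 days

egg: 158 / (32.3 − 18.1) = 158 / 14.2 = 11.127 d.
larval: 117 / (32.3 − 15.6) = 117 / 16.7 = 7.006 d.
pupal: 191 / (32.3 − 14.9) = 191 / 17.4 = 10.977 d.
Sum = 29.110 ≈ 29.1 days.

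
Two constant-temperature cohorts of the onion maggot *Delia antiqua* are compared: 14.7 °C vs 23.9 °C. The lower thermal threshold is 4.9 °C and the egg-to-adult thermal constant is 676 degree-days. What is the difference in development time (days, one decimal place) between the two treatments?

33.4 days

At 14.7 °C: 676 / (14.7 − 4.9) = 676 / 9.8 = 68.980 d.
At 23.9 °C: 676 / (23.9 − 4.9) = 676 / 19.0 = 35.579 d.
Difference = |68.980 − 35.579| = 33.401 ≈ 33.4 days.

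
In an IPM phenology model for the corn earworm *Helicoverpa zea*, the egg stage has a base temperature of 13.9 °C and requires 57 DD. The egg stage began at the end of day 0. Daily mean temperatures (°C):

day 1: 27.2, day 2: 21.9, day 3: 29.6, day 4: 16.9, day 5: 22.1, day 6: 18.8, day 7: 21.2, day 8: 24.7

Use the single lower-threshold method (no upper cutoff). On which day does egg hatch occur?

Daily DD above 13.9 °C: 13.3, 8.0, 15.7, 3.0, 8.2, 4.9, 7.3, 10.8.
Cumulative: 13.3, 21.3, 37.0, 40.0, 48.2, 53.1, 60.4, 71.2.
The total first reaches 57 DD on day 7.

day 7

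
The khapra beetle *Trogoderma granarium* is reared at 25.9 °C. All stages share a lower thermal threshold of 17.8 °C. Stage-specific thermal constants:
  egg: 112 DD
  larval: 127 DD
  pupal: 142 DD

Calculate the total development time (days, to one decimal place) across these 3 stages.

Daily accumulation at 25.9 °C = 25.9 − 17.8 = 8.1 DD/day.
Total K = 112 + 127 + 142 = 381 DD.
Total duration = 381 / 8.1 = 47.037 ≈ 47.0 days.

47.0 days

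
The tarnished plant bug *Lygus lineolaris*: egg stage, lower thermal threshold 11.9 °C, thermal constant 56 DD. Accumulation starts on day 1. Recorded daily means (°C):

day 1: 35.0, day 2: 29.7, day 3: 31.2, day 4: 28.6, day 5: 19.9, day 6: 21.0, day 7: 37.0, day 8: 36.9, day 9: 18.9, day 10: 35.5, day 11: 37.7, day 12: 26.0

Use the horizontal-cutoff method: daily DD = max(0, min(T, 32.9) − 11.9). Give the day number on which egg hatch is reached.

Daily DD above 11.9 °C (capped at 21.0): 21.0, 17.8, 19.3, 16.7, 8.0, 9.1, 21.0, 21.0, 7.0, 21.0, 21.0, 14.1.
Cumulative: 21.0, 38.8, 58.1, 74.8, 82.8, 91.9, 112.9, 133.9, 140.9, 161.9, 182.9, 197.0.
The total first reaches 56 DD on day 3.

day 3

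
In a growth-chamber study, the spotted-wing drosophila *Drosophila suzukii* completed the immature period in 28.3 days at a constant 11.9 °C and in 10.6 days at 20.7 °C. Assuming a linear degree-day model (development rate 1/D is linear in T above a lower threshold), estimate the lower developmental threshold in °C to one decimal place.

Under the model K = D·(T − T_b), so D₁·(T₁ − T_b) = D₂·(T₂ − T_b).
28.3·(11.9 − T_b) = 10.6·(20.7 − T_b)
T_b = (28.3·11.9 − 10.6·20.7) / (28.3 − 10.6) = 117.35 / 17.7 = 6.630 °C ≈ 6.6 °C.

6.6 °C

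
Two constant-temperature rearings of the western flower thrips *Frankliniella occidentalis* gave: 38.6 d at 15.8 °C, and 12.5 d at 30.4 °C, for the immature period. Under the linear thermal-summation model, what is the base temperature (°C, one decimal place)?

8.8 °C

Equal thermal constants: D₁(T₁ − T_b) = D₂(T₂ − T_b).
38.6·(15.8 − T_b) = 12.5·(30.4 − T_b)
T_b = (38.6·15.8 − 12.5·30.4) / (38.6 − 12.5) = 229.88 / 26.1 = 8.808 °C ≈ 8.8 °C.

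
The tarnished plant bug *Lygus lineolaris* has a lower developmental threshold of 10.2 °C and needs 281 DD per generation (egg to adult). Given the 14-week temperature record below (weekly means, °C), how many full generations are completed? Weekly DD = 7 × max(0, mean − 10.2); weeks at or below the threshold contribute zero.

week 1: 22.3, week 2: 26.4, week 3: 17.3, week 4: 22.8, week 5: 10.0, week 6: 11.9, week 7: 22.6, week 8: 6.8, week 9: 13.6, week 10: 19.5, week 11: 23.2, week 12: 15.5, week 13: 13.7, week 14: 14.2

2 generations

Weekly DD (7 × max(0, T̄ − 10.2)): 84.7, 113.4, 49.7, 88.2, 0.0, 11.9, 86.8, 0.0, 23.8, 65.1, 91.0, 37.1, 24.5, 28.0.
Season total = 704.2 DD.
Complete generations = ⌊704.2 / 281⌋ = 2.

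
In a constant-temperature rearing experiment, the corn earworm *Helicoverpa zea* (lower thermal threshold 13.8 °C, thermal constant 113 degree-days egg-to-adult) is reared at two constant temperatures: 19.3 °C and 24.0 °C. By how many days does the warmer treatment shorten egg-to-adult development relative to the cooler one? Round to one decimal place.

At 19.3 °C: 113 / (19.3 − 13.8) = 113 / 5.5 = 20.545 d.
At 24.0 °C: 113 / (24.0 − 13.8) = 113 / 10.2 = 11.078 d.
Difference = |20.545 − 11.078| = 9.467 ≈ 9.5 days.

9.5 days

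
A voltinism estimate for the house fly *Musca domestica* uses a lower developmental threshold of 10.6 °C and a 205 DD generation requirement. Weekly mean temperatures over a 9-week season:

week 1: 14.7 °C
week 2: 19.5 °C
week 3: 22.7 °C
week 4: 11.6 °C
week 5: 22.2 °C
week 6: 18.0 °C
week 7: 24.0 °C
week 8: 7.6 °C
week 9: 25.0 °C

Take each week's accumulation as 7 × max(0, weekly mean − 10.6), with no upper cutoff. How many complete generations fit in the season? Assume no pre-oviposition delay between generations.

Weekly DD (7 × max(0, T̄ − 10.6)): 28.7, 62.3, 84.7, 7.0, 81.2, 51.8, 93.8, 0.0, 100.8.
Season total = 510.3 DD.
Complete generations = ⌊510.3 / 205⌋ = 2.

2 generations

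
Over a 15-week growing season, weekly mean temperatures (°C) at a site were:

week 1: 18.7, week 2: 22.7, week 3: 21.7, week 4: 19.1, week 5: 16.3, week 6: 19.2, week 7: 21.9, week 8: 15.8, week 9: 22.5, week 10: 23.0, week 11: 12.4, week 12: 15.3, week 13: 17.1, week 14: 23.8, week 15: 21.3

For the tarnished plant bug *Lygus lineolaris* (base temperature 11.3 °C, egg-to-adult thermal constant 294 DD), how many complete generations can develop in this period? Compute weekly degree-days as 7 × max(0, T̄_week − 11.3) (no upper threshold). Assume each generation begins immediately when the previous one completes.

2 generations

Weekly DD (7 × max(0, T̄ − 11.3)): 51.8, 79.8, 72.8, 54.6, 35.0, 55.3, 74.2, 31.5, 78.4, 81.9, 7.7, 28.0, 40.6, 87.5, 70.0.
Season total = 849.1 DD.
Complete generations = ⌊849.1 / 294⌋ = 2.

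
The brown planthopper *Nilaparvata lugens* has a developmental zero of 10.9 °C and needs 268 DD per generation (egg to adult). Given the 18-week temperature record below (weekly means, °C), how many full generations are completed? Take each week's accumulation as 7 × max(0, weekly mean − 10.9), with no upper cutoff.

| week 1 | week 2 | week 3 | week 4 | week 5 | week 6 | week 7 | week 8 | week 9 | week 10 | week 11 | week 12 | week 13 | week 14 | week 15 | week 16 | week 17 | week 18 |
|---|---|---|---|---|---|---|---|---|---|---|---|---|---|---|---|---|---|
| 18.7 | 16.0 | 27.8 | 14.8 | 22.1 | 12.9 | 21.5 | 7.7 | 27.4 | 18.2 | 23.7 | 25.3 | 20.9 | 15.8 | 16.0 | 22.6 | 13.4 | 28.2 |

4 generations

Weekly DD (7 × max(0, T̄ − 10.9)): 54.6, 35.7, 118.3, 27.3, 78.4, 14.0, 74.2, 0.0, 115.5, 51.1, 89.6, 100.8, 70.0, 34.3, 35.7, 81.9, 17.5, 121.1.
Season total = 1120.0 DD.
Complete generations = ⌊1120.0 / 268⌋ = 4.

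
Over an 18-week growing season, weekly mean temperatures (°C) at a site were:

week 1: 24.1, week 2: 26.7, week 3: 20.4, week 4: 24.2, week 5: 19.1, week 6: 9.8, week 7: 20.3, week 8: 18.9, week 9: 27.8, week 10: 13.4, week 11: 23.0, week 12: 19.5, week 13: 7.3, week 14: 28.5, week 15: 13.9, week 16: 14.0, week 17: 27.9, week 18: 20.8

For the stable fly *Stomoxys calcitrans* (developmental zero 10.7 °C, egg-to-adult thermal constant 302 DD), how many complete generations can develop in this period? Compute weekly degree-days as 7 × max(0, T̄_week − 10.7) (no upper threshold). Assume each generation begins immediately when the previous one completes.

Weekly DD (7 × max(0, T̄ − 10.7)): 93.8, 112.0, 67.9, 94.5, 58.8, 0.0, 67.2, 57.4, 119.7, 18.9, 86.1, 61.6, 0.0, 124.6, 22.4, 23.1, 120.4, 70.7.
Season total = 1199.1 DD.
Complete generations = ⌊1199.1 / 302⌋ = 3.

3 generations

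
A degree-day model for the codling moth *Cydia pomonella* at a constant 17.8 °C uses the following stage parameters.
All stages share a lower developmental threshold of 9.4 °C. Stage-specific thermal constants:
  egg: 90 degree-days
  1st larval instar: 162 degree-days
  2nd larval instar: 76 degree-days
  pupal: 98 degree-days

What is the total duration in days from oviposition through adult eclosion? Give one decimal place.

50.7 days

Daily accumulation at 17.8 °C = 17.8 − 9.4 = 8.4 DD/day.
Total K = 90 + 162 + 76 + 98 = 426 DD.
Total duration = 426 / 8.4 = 50.714 ≈ 50.7 days.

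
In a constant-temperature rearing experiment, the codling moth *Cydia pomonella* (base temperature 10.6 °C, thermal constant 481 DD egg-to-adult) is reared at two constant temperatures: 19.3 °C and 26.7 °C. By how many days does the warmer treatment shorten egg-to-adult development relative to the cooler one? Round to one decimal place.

At 19.3 °C: 481 / (19.3 − 10.6) = 481 / 8.7 = 55.287 d.
At 26.7 °C: 481 / (26.7 − 10.6) = 481 / 16.1 = 29.876 d.
Difference = |55.287 − 29.876| = 25.412 ≈ 25.4 days.

25.4 days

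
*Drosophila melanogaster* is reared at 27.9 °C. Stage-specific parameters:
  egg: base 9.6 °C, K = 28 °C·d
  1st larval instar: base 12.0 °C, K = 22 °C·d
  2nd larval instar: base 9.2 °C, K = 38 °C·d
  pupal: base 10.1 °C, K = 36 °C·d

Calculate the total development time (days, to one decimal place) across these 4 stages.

7.0 days

egg: 28 / (27.9 − 9.6) = 28 / 18.3 = 1.530 d.
1st larval instar: 22 / (27.9 − 12.0) = 22 / 15.9 = 1.384 d.
2nd larval instar: 38 / (27.9 − 9.2) = 38 / 18.7 = 2.032 d.
pupal: 36 / (27.9 − 10.1) = 36 / 17.8 = 2.022 d.
Sum = 6.968 ≈ 7.0 days.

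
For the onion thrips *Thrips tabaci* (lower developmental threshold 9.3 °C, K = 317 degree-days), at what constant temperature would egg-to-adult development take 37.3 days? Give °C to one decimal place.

17.8 °C

Required daily accumulation = 317 / 37.3 = 8.499 DD/day.
T = T_base + 8.499 = 9.3 + 8.499 = 17.799 ≈ 17.8 °C.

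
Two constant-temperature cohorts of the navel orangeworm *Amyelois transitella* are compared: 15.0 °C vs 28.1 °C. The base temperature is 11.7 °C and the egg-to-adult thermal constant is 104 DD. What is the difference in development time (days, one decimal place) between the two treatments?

25.2 days

At 15.0 °C: 104 / (15.0 − 11.7) = 104 / 3.3 = 31.515 d.
At 28.1 °C: 104 / (28.1 − 11.7) = 104 / 16.4 = 6.341 d.
Difference = |31.515 − 6.341| = 25.174 ≈ 25.2 days.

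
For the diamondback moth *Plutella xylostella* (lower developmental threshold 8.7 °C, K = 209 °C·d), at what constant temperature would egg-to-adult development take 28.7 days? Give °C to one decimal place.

16.0 °C

Required daily accumulation = 209 / 28.7 = 7.282 DD/day.
T = T_base + 7.282 = 8.7 + 7.282 = 15.982 ≈ 16.0 °C.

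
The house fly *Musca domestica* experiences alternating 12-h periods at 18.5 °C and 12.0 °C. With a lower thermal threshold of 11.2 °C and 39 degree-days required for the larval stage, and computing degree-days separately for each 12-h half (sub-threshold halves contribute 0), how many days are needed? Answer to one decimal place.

9.6 days

Day half: max(0, 18.5 − 11.2) × 0.5 = 7.3 × 0.5 = 3.65 DD.
Night half: max(0, 12.0 − 11.2) × 0.5 = 0.8 × 0.5 = 0.40 DD.
Per 24 h: 4.05 DD/day.
Duration = 39 / 4.05 = 9.630 ≈ 9.6 days.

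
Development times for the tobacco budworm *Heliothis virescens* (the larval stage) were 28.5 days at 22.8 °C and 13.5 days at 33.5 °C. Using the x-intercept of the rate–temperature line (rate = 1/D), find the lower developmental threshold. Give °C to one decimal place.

Equal thermal constants: D₁(T₁ − T_b) = D₂(T₂ − T_b).
28.5·(22.8 − T_b) = 13.5·(33.5 − T_b)
T_b = (28.5·22.8 − 13.5·33.5) / (28.5 − 13.5) = 197.55 / 15.0 = 13.170 °C ≈ 13.2 °C.

13.2 °C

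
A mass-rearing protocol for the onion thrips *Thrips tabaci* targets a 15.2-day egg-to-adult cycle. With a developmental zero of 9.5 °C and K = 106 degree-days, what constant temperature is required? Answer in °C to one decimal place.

16.5 °C

Required daily accumulation = 106 / 15.2 = 6.974 DD/day.
T = T_base + 6.974 = 9.5 + 6.974 = 16.474 ≈ 16.5 °C.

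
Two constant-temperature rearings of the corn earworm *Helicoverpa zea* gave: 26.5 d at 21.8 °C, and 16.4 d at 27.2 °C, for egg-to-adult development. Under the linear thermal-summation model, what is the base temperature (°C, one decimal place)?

Under the model K = D·(T − T_b), so D₁·(T₁ − T_b) = D₂·(T₂ − T_b).
26.5·(21.8 − T_b) = 16.4·(27.2 − T_b)
T_b = (26.5·21.8 − 16.4·27.2) / (26.5 − 16.4) = 131.62 / 10.1 = 13.032 °C ≈ 13.0 °C.

13.0 °C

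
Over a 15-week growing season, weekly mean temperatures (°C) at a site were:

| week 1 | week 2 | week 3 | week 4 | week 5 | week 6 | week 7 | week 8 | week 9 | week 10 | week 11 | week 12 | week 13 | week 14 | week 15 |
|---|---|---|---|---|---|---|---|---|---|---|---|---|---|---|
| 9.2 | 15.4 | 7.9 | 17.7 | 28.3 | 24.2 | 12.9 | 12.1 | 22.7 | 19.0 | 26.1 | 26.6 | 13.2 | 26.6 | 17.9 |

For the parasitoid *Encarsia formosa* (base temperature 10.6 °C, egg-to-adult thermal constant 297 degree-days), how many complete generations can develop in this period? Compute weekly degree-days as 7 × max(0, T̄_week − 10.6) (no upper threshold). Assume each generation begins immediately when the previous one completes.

2 generations

Weekly DD (7 × max(0, T̄ − 10.6)): 0.0, 33.6, 0.0, 49.7, 123.9, 95.2, 16.1, 10.5, 84.7, 58.8, 108.5, 112.0, 18.2, 112.0, 51.1.
Season total = 874.3 DD.
Complete generations = ⌊874.3 / 297⌋ = 2.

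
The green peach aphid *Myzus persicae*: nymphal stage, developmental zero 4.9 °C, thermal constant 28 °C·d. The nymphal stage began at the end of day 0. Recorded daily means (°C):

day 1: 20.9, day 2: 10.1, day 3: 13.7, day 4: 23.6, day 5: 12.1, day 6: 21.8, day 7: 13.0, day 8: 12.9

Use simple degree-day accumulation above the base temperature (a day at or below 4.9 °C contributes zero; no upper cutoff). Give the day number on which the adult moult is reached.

day 3

Daily DD above 4.9 °C: 16.0, 5.2, 8.8, 18.7, 7.2, 16.9, 8.1, 8.0.
Cumulative: 16.0, 21.2, 30.0, 48.7, 55.9, 72.8, 80.9, 88.9.
The total first reaches 28 DD on day 3.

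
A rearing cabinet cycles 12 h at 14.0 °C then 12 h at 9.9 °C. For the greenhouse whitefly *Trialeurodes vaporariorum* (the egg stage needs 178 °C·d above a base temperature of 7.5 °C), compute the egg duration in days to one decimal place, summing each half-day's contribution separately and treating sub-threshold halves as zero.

Day half: max(0, 14.0 − 7.5) × 0.5 = 6.5 × 0.5 = 3.25 DD.
Night half: max(0, 9.9 − 7.5) × 0.5 = 2.4 × 0.5 = 1.20 DD.
Per 24 h: 4.45 DD/day.
Duration = 178 / 4.45 = 40.000 ≈ 40.0 days.

40.0 days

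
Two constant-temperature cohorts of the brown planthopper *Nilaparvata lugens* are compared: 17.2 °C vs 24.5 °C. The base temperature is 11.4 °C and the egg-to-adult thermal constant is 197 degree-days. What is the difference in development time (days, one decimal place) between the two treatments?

At 17.2 °C: 197 / (17.2 − 11.4) = 197 / 5.8 = 33.966 d.
At 24.5 °C: 197 / (24.5 − 11.4) = 197 / 13.1 = 15.038 d.
Difference = |33.966 − 15.038| = 18.927 ≈ 18.9 days.

18.9 days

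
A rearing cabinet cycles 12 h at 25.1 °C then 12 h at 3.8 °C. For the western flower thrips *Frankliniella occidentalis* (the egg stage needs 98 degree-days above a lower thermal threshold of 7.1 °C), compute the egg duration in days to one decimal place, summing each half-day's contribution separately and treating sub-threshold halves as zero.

Day half: max(0, 25.1 − 7.1) × 0.5 = 18.0 × 0.5 = 9.00 DD.
Night half: max(0, 3.8 − 7.1) × 0.5 = 0.0 × 0.5 = 0.00 DD.
Per 24 h: 9.00 DD/day.
Duration = 98 / 9.00 = 10.889 ≈ 10.9 days.

10.9 days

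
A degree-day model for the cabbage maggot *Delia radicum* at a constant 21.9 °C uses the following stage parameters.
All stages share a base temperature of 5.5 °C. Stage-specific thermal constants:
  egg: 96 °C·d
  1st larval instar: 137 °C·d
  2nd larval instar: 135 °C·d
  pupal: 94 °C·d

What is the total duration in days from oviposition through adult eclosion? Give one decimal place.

Daily accumulation at 21.9 °C = 21.9 − 5.5 = 16.4 DD/day.
Total K = 96 + 137 + 135 + 94 = 462 DD.
Total duration = 462 / 16.4 = 28.171 ≈ 28.2 days.

28.2 days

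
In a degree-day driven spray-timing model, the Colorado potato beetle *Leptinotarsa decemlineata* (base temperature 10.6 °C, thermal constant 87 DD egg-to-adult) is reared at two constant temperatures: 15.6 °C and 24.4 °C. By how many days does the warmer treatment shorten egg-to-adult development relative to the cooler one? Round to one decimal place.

11.1 days

At 15.6 °C: 87 / (15.6 − 10.6) = 87 / 5.0 = 17.400 d.
At 24.4 °C: 87 / (24.4 − 10.6) = 87 / 13.8 = 6.304 d.
Difference = |17.400 − 6.304| = 11.096 ≈ 11.1 days.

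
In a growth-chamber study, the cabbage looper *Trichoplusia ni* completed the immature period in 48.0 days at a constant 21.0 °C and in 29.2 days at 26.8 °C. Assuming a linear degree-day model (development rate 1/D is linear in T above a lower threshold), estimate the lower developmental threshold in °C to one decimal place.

Under the model K = D·(T − T_b), so D₁·(T₁ − T_b) = D₂·(T₂ − T_b).
48.0·(21.0 − T_b) = 29.2·(26.8 − T_b)
T_b = (48.0·21.0 − 29.2·26.8) / (48.0 − 29.2) = 225.44 / 18.8 = 11.991 °C ≈ 12.0 °C.

12.0 °C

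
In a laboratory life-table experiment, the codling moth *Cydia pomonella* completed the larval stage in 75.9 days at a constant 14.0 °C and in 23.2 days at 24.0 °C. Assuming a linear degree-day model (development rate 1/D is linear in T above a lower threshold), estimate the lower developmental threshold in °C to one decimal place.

9.6 °C

Under the model K = D·(T − T_b), so D₁·(T₁ − T_b) = D₂·(T₂ − T_b).
75.9·(14.0 − T_b) = 23.2·(24.0 − T_b)
T_b = (75.9·14.0 − 23.2·24.0) / (75.9 − 23.2) = 505.80 / 52.7 = 9.598 °C ≈ 9.6 °C.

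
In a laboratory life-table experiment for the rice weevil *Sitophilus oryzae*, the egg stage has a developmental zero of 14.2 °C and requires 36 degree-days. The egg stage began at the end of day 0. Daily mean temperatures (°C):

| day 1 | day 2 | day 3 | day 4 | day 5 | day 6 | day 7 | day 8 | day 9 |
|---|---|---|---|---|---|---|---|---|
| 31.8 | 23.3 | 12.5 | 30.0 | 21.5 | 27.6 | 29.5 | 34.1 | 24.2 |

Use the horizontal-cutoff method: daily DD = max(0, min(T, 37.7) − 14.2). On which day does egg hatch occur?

Daily DD above 14.2 °C (capped at 23.5): 17.6, 9.1, 0.0, 15.8, 7.3, 13.4, 15.3, 19.9, 10.0.
Cumulative: 17.6, 26.7, 26.7, 42.5, 49.8, 63.2, 78.5, 98.4, 108.4.
The total first reaches 36 DD on day 4.

day 4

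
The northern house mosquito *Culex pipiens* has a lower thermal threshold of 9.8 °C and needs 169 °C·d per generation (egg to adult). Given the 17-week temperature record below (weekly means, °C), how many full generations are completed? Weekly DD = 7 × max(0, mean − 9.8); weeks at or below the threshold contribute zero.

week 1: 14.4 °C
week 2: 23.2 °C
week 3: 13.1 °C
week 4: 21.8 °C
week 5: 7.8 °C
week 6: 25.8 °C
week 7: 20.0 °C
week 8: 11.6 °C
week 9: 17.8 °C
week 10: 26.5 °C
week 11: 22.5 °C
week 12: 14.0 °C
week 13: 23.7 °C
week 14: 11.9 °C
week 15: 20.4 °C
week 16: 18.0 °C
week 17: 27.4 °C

6 generations

Weekly DD (7 × max(0, T̄ − 9.8)): 32.2, 93.8, 23.1, 84.0, 0.0, 112.0, 71.4, 12.6, 56.0, 116.9, 88.9, 29.4, 97.3, 14.7, 74.2, 57.4, 123.2.
Season total = 1087.1 DD.
Complete generations = ⌊1087.1 / 169⌋ = 6.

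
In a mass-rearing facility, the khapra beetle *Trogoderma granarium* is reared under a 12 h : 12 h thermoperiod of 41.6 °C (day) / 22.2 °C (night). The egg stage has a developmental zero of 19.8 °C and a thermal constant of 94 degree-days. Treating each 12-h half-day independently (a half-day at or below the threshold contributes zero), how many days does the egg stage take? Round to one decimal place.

Day half: max(0, 41.6 − 19.8) × 0.5 = 21.8 × 0.5 = 10.90 DD.
Night half: max(0, 22.2 − 19.8) × 0.5 = 2.4 × 0.5 = 1.20 DD.
Per 24 h: 12.10 DD/day.
Duration = 94 / 12.10 = 7.769 ≈ 7.8 days.

7.8 days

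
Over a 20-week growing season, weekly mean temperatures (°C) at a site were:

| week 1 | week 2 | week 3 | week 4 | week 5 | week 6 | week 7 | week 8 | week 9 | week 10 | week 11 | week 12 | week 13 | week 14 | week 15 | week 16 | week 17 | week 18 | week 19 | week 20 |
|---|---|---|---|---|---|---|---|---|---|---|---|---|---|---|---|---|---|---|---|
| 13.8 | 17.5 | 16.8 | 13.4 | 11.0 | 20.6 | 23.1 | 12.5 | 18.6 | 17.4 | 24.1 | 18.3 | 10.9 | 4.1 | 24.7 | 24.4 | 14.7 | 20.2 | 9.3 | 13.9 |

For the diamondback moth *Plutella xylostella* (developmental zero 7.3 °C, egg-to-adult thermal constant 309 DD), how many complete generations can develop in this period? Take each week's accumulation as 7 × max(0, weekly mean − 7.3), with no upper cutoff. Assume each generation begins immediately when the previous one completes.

Weekly DD (7 × max(0, T̄ − 7.3)): 45.5, 71.4, 66.5, 42.7, 25.9, 93.1, 110.6, 36.4, 79.1, 70.7, 117.6, 77.0, 25.2, 0.0, 121.8, 119.7, 51.8, 90.3, 14.0, 46.2.
Season total = 1305.5 DD.
Complete generations = ⌊1305.5 / 309⌋ = 4.

4 generations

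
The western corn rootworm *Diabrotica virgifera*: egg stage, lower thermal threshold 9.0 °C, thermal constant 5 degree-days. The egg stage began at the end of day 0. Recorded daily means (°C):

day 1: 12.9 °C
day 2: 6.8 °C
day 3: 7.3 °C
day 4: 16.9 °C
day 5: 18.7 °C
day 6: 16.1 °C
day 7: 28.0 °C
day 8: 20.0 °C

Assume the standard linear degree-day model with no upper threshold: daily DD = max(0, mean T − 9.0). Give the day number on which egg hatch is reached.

Daily DD above 9.0 °C: 3.9, 0.0, 0.0, 7.9, 9.7, 7.1, 19.0, 11.0.
Cumulative: 3.9, 3.9, 3.9, 11.8, 21.5, 28.6, 47.6, 58.6.
The total first reaches 5 DD on day 4.

day 4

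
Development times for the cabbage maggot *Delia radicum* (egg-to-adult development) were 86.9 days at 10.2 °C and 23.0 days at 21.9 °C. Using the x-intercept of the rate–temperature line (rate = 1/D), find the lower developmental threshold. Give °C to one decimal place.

6.0 °C

Equal thermal constants: D₁(T₁ − T_b) = D₂(T₂ − T_b).
86.9·(10.2 − T_b) = 23.0·(21.9 − T_b)
T_b = (86.9·10.2 − 23.0·21.9) / (86.9 − 23.0) = 382.68 / 63.9 = 5.989 °C ≈ 6.0 °C.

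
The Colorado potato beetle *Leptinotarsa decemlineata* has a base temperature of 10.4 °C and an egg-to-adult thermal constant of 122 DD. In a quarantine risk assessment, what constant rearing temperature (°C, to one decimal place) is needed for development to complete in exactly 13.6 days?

Required daily accumulation = 122 / 13.6 = 8.971 DD/day.
T = T_base + 8.971 = 10.4 + 8.971 = 19.371 ≈ 19.4 °C.

19.4 °C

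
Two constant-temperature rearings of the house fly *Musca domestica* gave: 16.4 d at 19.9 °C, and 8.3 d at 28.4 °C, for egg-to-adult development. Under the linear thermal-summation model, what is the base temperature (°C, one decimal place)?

Linear rate model ⇒ the product D·(T − T_b) is constant across temperatures.
16.4·(19.9 − T_b) = 8.3·(28.4 − T_b)
T_b = (16.4·19.9 − 8.3·28.4) / (16.4 − 8.3) = 90.64 / 8.1 = 11.190 °C ≈ 11.2 °C.

11.2 °C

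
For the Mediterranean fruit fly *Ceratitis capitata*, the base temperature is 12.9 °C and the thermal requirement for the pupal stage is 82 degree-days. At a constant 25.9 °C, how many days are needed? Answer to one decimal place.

6.3 days

Daily accumulation = 25.9 − 12.9 = 13.0 DD/day.
Duration = 82 / 13.0 = 6.308 ≈ 6.3 days.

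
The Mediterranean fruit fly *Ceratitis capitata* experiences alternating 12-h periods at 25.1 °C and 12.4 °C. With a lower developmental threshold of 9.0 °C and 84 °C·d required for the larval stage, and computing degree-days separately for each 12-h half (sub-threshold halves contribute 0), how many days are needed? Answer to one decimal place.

Day half: max(0, 25.1 − 9.0) × 0.5 = 16.1 × 0.5 = 8.05 DD.
Night half: max(0, 12.4 − 9.0) × 0.5 = 3.4 × 0.5 = 1.70 DD.
Per 24 h: 9.75 DD/day.
Duration = 84 / 9.75 = 8.615 ≈ 8.6 days.

8.6 days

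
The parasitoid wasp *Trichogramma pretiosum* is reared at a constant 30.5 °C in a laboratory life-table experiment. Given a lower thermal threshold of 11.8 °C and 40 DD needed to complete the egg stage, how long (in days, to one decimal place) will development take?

2.1 days

Daily accumulation = 30.5 − 11.8 = 18.7 DD/day.
Duration = 40 / 18.7 = 2.139 ≈ 2.1 days.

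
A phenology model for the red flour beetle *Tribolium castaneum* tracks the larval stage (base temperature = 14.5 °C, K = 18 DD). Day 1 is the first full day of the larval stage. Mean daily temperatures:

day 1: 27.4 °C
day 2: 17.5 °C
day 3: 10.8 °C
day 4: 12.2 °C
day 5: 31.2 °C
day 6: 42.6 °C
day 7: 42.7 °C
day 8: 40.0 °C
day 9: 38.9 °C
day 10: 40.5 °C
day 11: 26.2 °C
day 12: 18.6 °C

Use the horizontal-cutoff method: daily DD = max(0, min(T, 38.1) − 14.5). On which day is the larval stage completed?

day 5

Daily DD above 14.5 °C (capped at 23.6): 12.9, 3.0, 0.0, 0.0, 16.7, 23.6, 23.6, 23.6, 23.6, 23.6, 11.7, 4.1.
Cumulative: 12.9, 15.9, 15.9, 15.9, 32.6, 56.2, 79.8, 103.4, 127.0, 150.6, 162.3, 166.4.
The total first reaches 18 DD on day 5.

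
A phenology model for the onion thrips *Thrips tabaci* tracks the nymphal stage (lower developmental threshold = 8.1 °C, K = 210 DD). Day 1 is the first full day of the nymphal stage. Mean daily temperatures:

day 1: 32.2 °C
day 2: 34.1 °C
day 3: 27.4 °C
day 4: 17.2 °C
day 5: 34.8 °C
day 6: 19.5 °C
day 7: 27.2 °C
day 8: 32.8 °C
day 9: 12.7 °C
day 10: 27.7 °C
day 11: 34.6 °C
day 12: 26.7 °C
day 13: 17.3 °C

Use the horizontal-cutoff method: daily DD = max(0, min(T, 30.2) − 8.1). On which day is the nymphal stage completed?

day 12

Daily DD above 8.1 °C (capped at 22.1): 22.1, 22.1, 19.3, 9.1, 22.1, 11.4, 19.1, 22.1, 4.6, 19.6, 22.1, 18.6, 9.2.
Cumulative: 22.1, 44.2, 63.5, 72.6, 94.7, 106.1, 125.2, 147.3, 151.9, 171.5, 193.6, 212.2, 221.4.
The total first reaches 210 DD on day 12.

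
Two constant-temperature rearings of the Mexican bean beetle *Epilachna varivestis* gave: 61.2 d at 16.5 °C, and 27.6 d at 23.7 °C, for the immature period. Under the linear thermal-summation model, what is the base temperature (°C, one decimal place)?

10.6 °C

Under the model K = D·(T − T_b), so D₁·(T₁ − T_b) = D₂·(T₂ − T_b).
61.2·(16.5 − T_b) = 27.6·(23.7 − T_b)
T_b = (61.2·16.5 − 27.6·23.7) / (61.2 − 27.6) = 355.68 / 33.6 = 10.586 °C ≈ 10.6 °C.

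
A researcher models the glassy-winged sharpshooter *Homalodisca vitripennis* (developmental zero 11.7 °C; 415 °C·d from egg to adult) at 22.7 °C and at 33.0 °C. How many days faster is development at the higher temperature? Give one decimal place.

18.2 days

At 22.7 °C: 415 / (22.7 − 11.7) = 415 / 11.0 = 37.727 d.
At 33.0 °C: 415 / (33.0 − 11.7) = 415 / 21.3 = 19.484 d.
Difference = |37.727 − 19.484| = 18.244 ≈ 18.2 days.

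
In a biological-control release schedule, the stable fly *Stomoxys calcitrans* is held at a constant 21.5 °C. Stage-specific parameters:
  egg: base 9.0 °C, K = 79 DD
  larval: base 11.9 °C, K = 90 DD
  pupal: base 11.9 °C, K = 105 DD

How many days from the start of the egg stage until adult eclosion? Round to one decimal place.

26.6 days

egg: 79 / (21.5 − 9.0) = 79 / 12.5 = 6.320 d.
larval: 90 / (21.5 − 11.9) = 90 / 9.6 = 9.375 d.
pupal: 105 / (21.5 − 11.9) = 105 / 9.6 = 10.938 d.
Sum = 26.633 ≈ 26.6 days.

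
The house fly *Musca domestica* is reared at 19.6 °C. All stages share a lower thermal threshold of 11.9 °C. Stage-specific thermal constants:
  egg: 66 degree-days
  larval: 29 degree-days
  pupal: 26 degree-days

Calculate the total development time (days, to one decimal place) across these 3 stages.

Daily accumulation at 19.6 °C = 19.6 − 11.9 = 7.7 DD/day.
Total K = 66 + 29 + 26 = 121 DD.
Total duration = 121 / 7.7 = 15.714 ≈ 15.7 days.

15.7 days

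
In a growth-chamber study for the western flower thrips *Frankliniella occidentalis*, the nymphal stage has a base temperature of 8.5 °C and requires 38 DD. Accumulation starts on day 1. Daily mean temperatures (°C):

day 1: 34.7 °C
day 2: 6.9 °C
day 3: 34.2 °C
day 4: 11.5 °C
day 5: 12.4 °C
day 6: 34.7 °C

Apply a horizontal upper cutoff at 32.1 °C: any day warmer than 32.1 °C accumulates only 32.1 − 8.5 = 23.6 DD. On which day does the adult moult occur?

day 3

Daily DD above 8.5 °C (capped at 23.6): 23.6, 0.0, 23.6, 3.0, 3.9, 23.6.
Cumulative: 23.6, 23.6, 47.2, 50.2, 54.1, 77.7.
The total first reaches 38 DD on day 3.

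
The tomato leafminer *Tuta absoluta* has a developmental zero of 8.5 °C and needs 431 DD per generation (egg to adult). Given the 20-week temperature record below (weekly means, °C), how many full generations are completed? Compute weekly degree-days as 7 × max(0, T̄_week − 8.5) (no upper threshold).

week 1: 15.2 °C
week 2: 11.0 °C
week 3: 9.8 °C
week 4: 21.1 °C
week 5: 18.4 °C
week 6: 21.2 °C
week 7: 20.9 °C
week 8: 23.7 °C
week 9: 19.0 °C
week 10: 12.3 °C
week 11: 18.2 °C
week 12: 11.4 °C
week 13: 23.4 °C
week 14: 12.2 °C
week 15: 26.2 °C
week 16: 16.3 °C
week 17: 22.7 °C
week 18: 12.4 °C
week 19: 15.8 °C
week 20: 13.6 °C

Weekly DD (7 × max(0, T̄ − 8.5)): 46.9, 17.5, 9.1, 88.2, 69.3, 88.9, 86.8, 106.4, 73.5, 26.6, 67.9, 20.3, 104.3, 25.9, 123.9, 54.6, 99.4, 27.3, 51.1, 35.7.
Season total = 1223.6 DD.
Complete generations = ⌊1223.6 / 431⌋ = 2.

2 generations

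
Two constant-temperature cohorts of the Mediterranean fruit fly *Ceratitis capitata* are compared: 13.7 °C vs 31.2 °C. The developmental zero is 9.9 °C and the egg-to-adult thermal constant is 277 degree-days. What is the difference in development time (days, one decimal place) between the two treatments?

59.9 days

At 13.7 °C: 277 / (13.7 − 9.9) = 277 / 3.8 = 72.895 d.
At 31.2 °C: 277 / (31.2 − 9.9) = 277 / 21.3 = 13.005 d.
Difference = |72.895 − 13.005| = 59.890 ≈ 59.9 days.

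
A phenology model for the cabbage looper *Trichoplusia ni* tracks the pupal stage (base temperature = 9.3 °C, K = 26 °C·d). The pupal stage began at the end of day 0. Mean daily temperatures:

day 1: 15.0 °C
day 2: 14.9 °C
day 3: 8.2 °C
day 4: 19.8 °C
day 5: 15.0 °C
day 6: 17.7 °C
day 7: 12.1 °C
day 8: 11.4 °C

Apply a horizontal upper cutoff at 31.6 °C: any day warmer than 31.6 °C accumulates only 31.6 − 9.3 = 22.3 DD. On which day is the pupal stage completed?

day 5

Daily DD above 9.3 °C (capped at 22.3): 5.7, 5.6, 0.0, 10.5, 5.7, 8.4, 2.8, 2.1.
Cumulative: 5.7, 11.3, 11.3, 21.8, 27.5, 35.9, 38.7, 40.8.
The total first reaches 26 DD on day 5.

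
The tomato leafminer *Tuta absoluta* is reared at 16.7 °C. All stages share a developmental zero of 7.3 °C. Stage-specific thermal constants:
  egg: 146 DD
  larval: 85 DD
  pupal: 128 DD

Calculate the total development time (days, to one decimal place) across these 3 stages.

38.2 days

Daily accumulation at 16.7 °C = 16.7 − 7.3 = 9.4 DD/day.
Total K = 146 + 85 + 128 = 359 DD.
Total duration = 359 / 9.4 = 38.191 ≈ 38.2 days.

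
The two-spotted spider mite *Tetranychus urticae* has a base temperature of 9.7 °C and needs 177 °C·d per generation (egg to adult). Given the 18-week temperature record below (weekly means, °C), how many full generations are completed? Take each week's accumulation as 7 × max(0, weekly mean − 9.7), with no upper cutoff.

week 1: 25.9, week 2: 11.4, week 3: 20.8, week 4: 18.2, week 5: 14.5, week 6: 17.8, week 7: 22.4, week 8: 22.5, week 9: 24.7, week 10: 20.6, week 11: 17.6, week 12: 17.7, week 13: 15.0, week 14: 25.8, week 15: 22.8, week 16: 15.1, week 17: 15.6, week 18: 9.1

Weekly DD (7 × max(0, T̄ − 9.7)): 113.4, 11.9, 77.7, 59.5, 33.6, 56.7, 88.9, 89.6, 105.0, 76.3, 55.3, 56.0, 37.1, 112.7, 91.7, 37.8, 41.3, 0.0.
Season total = 1144.5 DD.
Complete generations = ⌊1144.5 / 177⌋ = 6.

6 generations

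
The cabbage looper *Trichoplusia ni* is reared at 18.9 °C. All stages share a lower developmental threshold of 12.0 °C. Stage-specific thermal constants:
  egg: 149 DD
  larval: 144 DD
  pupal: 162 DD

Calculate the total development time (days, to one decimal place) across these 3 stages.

Daily accumulation at 18.9 °C = 18.9 − 12.0 = 6.9 DD/day.
Total K = 149 + 144 + 162 = 455 DD.
Total duration = 455 / 6.9 = 65.942 ≈ 65.9 days.

65.9 days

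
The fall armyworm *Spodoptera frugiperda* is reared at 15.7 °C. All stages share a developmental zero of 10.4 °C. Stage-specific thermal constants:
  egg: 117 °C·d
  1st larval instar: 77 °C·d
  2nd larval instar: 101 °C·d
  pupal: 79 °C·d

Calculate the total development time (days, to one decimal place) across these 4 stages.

Daily accumulation at 15.7 °C = 15.7 − 10.4 = 5.3 DD/day.
Total K = 117 + 77 + 101 + 79 = 374 DD.
Total duration = 374 / 5.3 = 70.566 ≈ 70.6 days.

70.6 days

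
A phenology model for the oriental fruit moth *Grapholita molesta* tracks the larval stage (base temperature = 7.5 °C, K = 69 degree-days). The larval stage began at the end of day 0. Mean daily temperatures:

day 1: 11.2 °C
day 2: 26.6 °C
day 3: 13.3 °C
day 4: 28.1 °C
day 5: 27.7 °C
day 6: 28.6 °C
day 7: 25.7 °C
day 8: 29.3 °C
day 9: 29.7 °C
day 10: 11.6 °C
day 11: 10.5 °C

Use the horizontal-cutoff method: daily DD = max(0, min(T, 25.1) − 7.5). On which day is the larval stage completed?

day 6

Daily DD above 7.5 °C (capped at 17.6): 3.7, 17.6, 5.8, 17.6, 17.6, 17.6, 17.6, 17.6, 17.6, 4.1, 3.0.
Cumulative: 3.7, 21.3, 27.1, 44.7, 62.3, 79.9, 97.5, 115.1, 132.7, 136.8, 139.8.
The total first reaches 69 DD on day 6.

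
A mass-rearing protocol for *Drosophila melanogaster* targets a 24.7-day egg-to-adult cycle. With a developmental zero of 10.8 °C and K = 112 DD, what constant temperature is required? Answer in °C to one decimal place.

15.3 °C

Required daily accumulation = 112 / 24.7 = 4.534 DD/day.
T = T_base + 4.534 = 10.8 + 4.534 = 15.334 ≈ 15.3 °C.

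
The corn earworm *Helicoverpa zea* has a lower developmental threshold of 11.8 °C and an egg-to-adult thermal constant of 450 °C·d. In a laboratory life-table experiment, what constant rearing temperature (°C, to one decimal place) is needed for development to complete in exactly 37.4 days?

23.8 °C

Required daily accumulation = 450 / 37.4 = 12.032 DD/day.
T = T_base + 12.032 = 11.8 + 12.032 = 23.832 ≈ 23.8 °C.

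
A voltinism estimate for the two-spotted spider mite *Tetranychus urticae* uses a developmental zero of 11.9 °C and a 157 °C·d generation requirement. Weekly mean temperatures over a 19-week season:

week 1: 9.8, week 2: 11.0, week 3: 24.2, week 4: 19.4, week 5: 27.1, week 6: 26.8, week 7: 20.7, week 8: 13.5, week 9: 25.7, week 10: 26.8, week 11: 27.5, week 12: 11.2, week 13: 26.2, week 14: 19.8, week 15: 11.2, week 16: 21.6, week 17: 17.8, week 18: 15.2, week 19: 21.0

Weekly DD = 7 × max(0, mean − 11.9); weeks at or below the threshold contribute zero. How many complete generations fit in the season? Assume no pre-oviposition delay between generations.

Weekly DD (7 × max(0, T̄ − 11.9)): 0.0, 0.0, 86.1, 52.5, 106.4, 104.3, 61.6, 11.2, 96.6, 104.3, 109.2, 0.0, 100.1, 55.3, 0.0, 67.9, 41.3, 23.1, 63.7.
Season total = 1083.6 DD.
Complete generations = ⌊1083.6 / 157⌋ = 6.

6 generations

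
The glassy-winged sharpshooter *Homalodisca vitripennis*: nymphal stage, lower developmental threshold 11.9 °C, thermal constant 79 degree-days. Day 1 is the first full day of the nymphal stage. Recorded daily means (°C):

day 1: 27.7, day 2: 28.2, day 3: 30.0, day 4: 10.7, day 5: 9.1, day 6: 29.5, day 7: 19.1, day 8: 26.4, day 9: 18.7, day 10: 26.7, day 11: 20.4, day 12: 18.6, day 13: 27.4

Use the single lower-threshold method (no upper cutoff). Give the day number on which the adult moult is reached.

Daily DD above 11.9 °C: 15.8, 16.3, 18.1, 0.0, 0.0, 17.6, 7.2, 14.5, 6.8, 14.8, 8.5, 6.7, 15.5.
Cumulative: 15.8, 32.1, 50.2, 50.2, 50.2, 67.8, 75.0, 89.5, 96.3, 111.1, 119.6, 126.3, 141.8.
The total first reaches 79 DD on day 8.

day 8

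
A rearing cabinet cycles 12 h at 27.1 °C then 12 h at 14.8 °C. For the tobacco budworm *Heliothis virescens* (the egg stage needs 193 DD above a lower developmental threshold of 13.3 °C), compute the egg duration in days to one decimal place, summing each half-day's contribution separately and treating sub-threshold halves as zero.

Day half: max(0, 27.1 − 13.3) × 0.5 = 13.8 × 0.5 = 6.90 DD.
Night half: max(0, 14.8 − 13.3) × 0.5 = 1.5 × 0.5 = 0.75 DD.
Per 24 h: 7.65 DD/day.
Duration = 193 / 7.65 = 25.229 ≈ 25.2 days.

25.2 days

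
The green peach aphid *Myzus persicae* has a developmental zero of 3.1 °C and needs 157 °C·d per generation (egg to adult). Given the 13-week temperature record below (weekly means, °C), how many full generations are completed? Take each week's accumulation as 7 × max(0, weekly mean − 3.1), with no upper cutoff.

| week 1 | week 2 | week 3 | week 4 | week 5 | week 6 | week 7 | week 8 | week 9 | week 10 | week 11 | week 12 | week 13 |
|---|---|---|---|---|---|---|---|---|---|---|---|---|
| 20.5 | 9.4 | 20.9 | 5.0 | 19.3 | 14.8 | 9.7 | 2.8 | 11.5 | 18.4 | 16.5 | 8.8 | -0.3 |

Weekly DD (7 × max(0, T̄ − 3.1)): 121.8, 44.1, 124.6, 13.3, 113.4, 81.9, 46.2, 0.0, 58.8, 107.1, 93.8, 39.9, 0.0.
Season total = 844.9 DD.
Complete generations = ⌊844.9 / 157⌋ = 5.

5 generations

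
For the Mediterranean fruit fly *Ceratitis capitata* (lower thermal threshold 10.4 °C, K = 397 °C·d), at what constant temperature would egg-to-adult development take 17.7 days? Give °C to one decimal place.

Required daily accumulation = 397 / 17.7 = 22.429 DD/day.
T = T_base + 22.429 = 10.4 + 22.429 = 32.829 ≈ 32.8 °C.

32.8 °C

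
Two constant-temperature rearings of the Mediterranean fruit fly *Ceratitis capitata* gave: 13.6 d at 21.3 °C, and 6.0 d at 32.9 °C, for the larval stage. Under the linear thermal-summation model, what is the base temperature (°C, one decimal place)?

Linear rate model ⇒ the product D·(T − T_b) is constant across temperatures.
13.6·(21.3 − T_b) = 6.0·(32.9 − T_b)
T_b = (13.6·21.3 − 6.0·32.9) / (13.6 − 6.0) = 92.28 / 7.6 = 12.142 °C ≈ 12.1 °C.

12.1 °C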